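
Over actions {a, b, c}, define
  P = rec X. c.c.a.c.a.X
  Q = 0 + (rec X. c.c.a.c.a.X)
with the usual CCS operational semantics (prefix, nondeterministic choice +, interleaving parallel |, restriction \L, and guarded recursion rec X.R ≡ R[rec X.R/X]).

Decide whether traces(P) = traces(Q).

YES

P's transition system — 5 states:
  u0 = rec X. c.c.a.c.a.X ⊢ --c--▸ u1
  u1 = c.a.c.a.(rec X. c.c.a.c.a.X) ⊢ --c--▸ u2
  u2 = a.c.a.(rec X. c.c.a.c.a.X) ⊢ --a--▸ u3
  u3 = c.a.(rec X. c.c.a.c.a.X) ⊢ --c--▸ u4
  u4 = a.(rec X. c.c.a.c.a.X) ⊢ --a--▸ u0
Q's transition system — 6 states:
  v0 = 0 + (rec X. c.c.a.c.a.X) ⊢ --c--▸ v1
  v1 = c.a.c.a.(rec X. c.c.a.c.a.X) ⊢ --c--▸ v2
  v2 = a.c.a.(rec X. c.c.a.c.a.X) ⊢ --a--▸ v3
  v3 = c.a.(rec X. c.c.a.c.a.X) ⊢ --c--▸ v4
  v4 = a.(rec X. c.c.a.c.a.X) ⊢ --a--▸ v5
  v5 = rec X. c.c.a.c.a.X ⊢ --c--▸ v1
Partition-refinement fixed point:
  B0 = {u0, v0, v5}
  B1 = {u1, v1}
  B2 = {u2, v2}
  B3 = {u3, v3}
  B4 = {u4, v4}
u0 ∈ B0, v0 ∈ B0 → same block
Bisimilar ⇒ trace-equivalent.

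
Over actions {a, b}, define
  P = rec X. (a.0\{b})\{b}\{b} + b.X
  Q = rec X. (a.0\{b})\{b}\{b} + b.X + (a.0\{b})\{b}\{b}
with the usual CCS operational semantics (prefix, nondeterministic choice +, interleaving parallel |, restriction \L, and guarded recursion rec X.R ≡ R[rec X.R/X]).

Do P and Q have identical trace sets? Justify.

Reachable graph of P (2 states):
  s0 = rec X. (a.0\{b})\{b}\{b} + b.X → =a=> s1, =b=> s0
  s1 = 0\{b}\{b}\{b} → (no moves)
Reachable graph of Q (2 states):
  t0 = rec X. (a.0\{b})\{b}\{b} + b.X + (a.0\{b})\{b}\{b} → =a=> t1, =b=> t0
  t1 = 0\{b}\{b}\{b} → (no moves)
Coarsest stable partition (strong bisimilarity classes):
  B0 = {s0, t0}
  B1 = {s1, t1}
s0 ∈ B0, t0 ∈ B0 → same block
Bisimilar ⇒ trace-equivalent.

YES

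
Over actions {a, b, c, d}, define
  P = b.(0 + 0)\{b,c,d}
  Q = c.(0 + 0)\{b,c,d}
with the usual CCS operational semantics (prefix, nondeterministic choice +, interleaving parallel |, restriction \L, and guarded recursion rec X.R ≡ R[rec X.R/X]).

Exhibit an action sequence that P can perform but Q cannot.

b

LTS(P): 2 reachable states
  m0 = b.(0 + 0)\{b,c,d} has moves ··b··> m1
  m1 = (0 + 0)\{b,c,d} has moves ·
LTS(Q): 2 reachable states
  n0 = c.(0 + 0)\{b,c,d} has moves ··c··> n1
  n1 = (0 + 0)\{b,c,d} has moves ·
Run σ = ⟨b⟩ on P: start {m0}
  step 1 (b): {m1}
  P completes σ.
Run σ = ⟨b⟩ on Q: start {n0}
  step 1 (b): ∅ (Q stuck)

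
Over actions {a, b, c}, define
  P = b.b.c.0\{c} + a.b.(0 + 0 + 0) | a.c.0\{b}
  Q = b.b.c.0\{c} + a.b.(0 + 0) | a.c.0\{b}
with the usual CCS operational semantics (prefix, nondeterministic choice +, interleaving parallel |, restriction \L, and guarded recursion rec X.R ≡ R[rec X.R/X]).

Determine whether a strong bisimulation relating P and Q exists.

YES

P's transition system — 12 states:
  s0 = b.b.c.0\{c} + a.b.(0 + 0 + 0) | a.c.0\{b} ⊢ -a-> s1, -a-> s2, -b-> s3
  s1 = a.b.(0 + 0 + 0) | c.0\{b} ⊢ -a-> s4, -c-> s5
  s2 = b.(0 + 0 + 0) | a.c.0\{b} ⊢ -a-> s4, -b-> s6
  s3 = b.c.0\{c} ⊢ -b-> s7
  s4 = b.(0 + 0 + 0) | c.0\{b} ⊢ -b-> s8, -c-> s9
  s5 = a.b.(0 + 0 + 0) | 0\{b} ⊢ -a-> s9
  s6 = (0 + 0 + 0) | a.c.0\{b} ⊢ -a-> s8
  s7 = c.0\{c} ⊢ -c-> s10
  s8 = (0 + 0 + 0) | c.0\{b} ⊢ -c-> s11
  s9 = b.(0 + 0 + 0) | 0\{b} ⊢ -b-> s11
  s10 = 0\{c} ⊢ ·
  s11 = (0 + 0 + 0) | 0\{b} ⊢ ·
Q's transition system — 12 states:
  t0 = b.b.c.0\{c} + a.b.(0 + 0) | a.c.0\{b} ⊢ -a-> t1, -a-> t2, -b-> t3
  t1 = a.b.(0 + 0) | c.0\{b} ⊢ -a-> t4, -c-> t5
  t2 = b.(0 + 0) | a.c.0\{b} ⊢ -a-> t4, -b-> t6
  t3 = b.c.0\{c} ⊢ -b-> t7
  t4 = b.(0 + 0) | c.0\{b} ⊢ -b-> t8, -c-> t9
  t5 = a.b.(0 + 0) | 0\{b} ⊢ -a-> t9
  t6 = (0 + 0) | a.c.0\{b} ⊢ -a-> t8
  t7 = c.0\{c} ⊢ -c-> t10
  t8 = (0 + 0) | c.0\{b} ⊢ -c-> t11
  t9 = b.(0 + 0) | 0\{b} ⊢ -b-> t11
  t10 = 0\{c} ⊢ ·
  t11 = (0 + 0) | 0\{b} ⊢ ·
Coarsest stable partition (strong bisimilarity classes):
  B0 = {s0, t0}
  B1 = {s3, t3}
  B2 = {s7, s8, t7, t8}
  B3 = {s10, s11, t10, t11}
  B4 = {s1, t1}
  B5 = {s4, t4}
  B6 = {s9, t9}
  B7 = {s5, t5}
  B8 = {s2, t2}
  B9 = {s6, t6}
s0 ∈ B0, t0 ∈ B0 → same block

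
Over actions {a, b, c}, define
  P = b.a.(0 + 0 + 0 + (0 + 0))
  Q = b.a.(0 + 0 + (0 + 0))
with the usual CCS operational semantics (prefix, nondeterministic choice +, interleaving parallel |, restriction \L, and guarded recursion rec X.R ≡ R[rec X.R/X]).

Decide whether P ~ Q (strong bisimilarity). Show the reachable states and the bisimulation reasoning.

bisimilar

LTS(P): 3 reachable states
  m0 = b.a.(0 + 0 + 0 + (0 + 0)) → —b→ m1
  m1 = a.(0 + 0 + 0 + (0 + 0)) → —a→ m2
  m2 = 0 + 0 + 0 + (0 + 0) → ∅
LTS(Q): 3 reachable states
  n0 = b.a.(0 + 0 + (0 + 0)) → —b→ n1
  n1 = a.(0 + 0 + (0 + 0)) → —a→ n2
  n2 = 0 + 0 + (0 + 0) → ∅
Coarsest stable partition (strong bisimilarity classes):
  B0 = {m0, n0}
  B1 = {m1, n1}
  B2 = {m2, n2}
m0 ∈ B0, n0 ∈ B0 → same block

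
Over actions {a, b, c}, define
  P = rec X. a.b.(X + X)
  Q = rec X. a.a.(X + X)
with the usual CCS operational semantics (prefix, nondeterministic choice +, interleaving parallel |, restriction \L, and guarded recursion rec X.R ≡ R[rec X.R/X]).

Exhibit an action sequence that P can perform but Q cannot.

ab

Reachable graph of P (3 states):
  m0 = rec X. a.b.(X + X) → ··a··> m1
  m1 = b.((rec X. a.b.(X + X)) + (rec X. a.b.(X + X))) → ··b··> m2
  m2 = (rec X. a.b.(X + X)) + (rec X. a.b.(X + X)) → ··a··> m1
Reachable graph of Q (3 states):
  n0 = rec X. a.a.(X + X) → ··a··> n1
  n1 = a.((rec X. a.a.(X + X)) + (rec X. a.a.(X + X))) → ··a··> n2
  n2 = (rec X. a.a.(X + X)) + (rec X. a.a.(X + X)) → ··a··> n1
Run σ = ⟨ab⟩ on P: start {m0}
  step 1 (a): {m1}
  step 2 (b): {m2}
  ✓ P
Run σ = ⟨ab⟩ on Q: start {n0}
  step 1 (a): {n1}
  step 2 (b): ∅  — Q cannot continue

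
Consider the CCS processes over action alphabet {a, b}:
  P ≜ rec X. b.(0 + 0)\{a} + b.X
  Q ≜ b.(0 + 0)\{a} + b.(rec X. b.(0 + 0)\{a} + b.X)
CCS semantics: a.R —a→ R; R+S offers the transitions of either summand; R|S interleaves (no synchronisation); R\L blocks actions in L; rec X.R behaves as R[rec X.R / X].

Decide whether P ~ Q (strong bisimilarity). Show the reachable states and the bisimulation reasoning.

P's transition system — 2 states:
  s0 = rec X. b.(0 + 0)\{a} + b.X has moves --b--▸ s0, --b--▸ s1
  s1 = (0 + 0)\{a} has moves ·
Q's transition system — 3 states:
  t0 = b.(0 + 0)\{a} + b.(rec X. b.(0 + 0)\{a} + b.X) has moves --b--▸ t1, --b--▸ t2
  t1 = (0 + 0)\{a} has moves ·
  t2 = rec X. b.(0 + 0)\{a} + b.X has moves --b--▸ t1, --b--▸ t2
Bisimilarity quotient blocks:
  B0 = {s0, t0, t2}
  B1 = {s1, t1}
s0 ∈ B0, t0 ∈ B0 → same block

YES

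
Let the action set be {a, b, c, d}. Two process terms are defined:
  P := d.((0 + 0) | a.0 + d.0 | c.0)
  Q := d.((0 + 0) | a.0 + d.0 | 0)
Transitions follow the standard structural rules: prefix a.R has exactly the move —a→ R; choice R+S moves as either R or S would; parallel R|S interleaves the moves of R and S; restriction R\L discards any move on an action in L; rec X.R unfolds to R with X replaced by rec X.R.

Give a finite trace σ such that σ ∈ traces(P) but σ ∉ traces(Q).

dc

P's transition system — 6 states:
  p0 = d.((0 + 0) | a.0 + d.0 | c.0) :: ··d··> p1
  p1 = (0 + 0) | a.0 + d.0 | c.0 :: ··a··> p2, ··c··> p3, ··d··> p4
  p2 = (0 + 0) | 0 :: deadlocked
  p3 = d.0 | 0 :: ··d··> p5
  p4 = 0 | c.0 :: ··c··> p5
  p5 = 0 | 0 :: deadlocked
Q's transition system — 4 states:
  q0 = d.((0 + 0) | a.0 + d.0 | 0) :: ··d··> q1
  q1 = (0 + 0) | a.0 + d.0 | 0 :: ··a··> q2, ··d··> q3
  q2 = (0 + 0) | 0 :: deadlocked
  q3 = 0 | 0 :: deadlocked
Executing dc from P (initial set {p0}):
  [1] d ⇒ {p1}
  [2] c ⇒ {p3}
  — P admits the full trace.
Executing dc from Q (initial set {q0}):
  [1] d ⇒ {q1}
  [2] c ⇒ ∅  — Q cannot continue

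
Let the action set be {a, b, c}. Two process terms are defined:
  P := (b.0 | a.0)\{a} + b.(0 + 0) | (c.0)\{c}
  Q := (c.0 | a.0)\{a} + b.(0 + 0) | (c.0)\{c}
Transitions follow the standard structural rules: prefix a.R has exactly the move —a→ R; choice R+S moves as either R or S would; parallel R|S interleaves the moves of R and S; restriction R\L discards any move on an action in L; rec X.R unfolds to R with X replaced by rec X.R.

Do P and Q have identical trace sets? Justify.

trace-distinct — witness ⟨c⟩

LTS(P): 3 reachable states
  u0 = (b.0 | a.0)\{a} + b.(0 + 0) | (c.0)\{c} :: —b→ u1, —b→ u2
  u1 = (0 + 0) | (c.0)\{c} :: ·
  u2 = (0 | a.0)\{a} :: ·
LTS(Q): 3 reachable states
  v0 = (c.0 | a.0)\{a} + b.(0 + 0) | (c.0)\{c} :: —b→ v1, —c→ v2
  v1 = (0 + 0) | (c.0)\{c} :: ·
  v2 = (0 | a.0)\{a} :: ·
Trace ⟨c⟩ through Q, begin at {v0}:
  after c @ step 1: {v2}
  ✓ Q
Trace ⟨c⟩ through P, begin at {u0}:
  after c @ step 1: ∅ (P stuck)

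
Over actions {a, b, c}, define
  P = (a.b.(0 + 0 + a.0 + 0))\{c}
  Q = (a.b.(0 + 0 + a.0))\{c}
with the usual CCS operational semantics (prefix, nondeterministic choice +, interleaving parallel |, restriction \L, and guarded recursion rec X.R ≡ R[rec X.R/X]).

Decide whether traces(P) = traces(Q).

YES

LTS(P): 4 reachable states
  s0 = (a.b.(0 + 0 + a.0 + 0))\{c} has moves ··a··> s1
  s1 = (b.(0 + 0 + a.0 + 0))\{c} has moves ··b··> s2
  s2 = (0 + 0 + a.0 + 0)\{c} has moves ··a··> s3
  s3 = 0\{c} has moves ∅
LTS(Q): 4 reachable states
  t0 = (a.b.(0 + 0 + a.0))\{c} has moves ··a··> t1
  t1 = (b.(0 + 0 + a.0))\{c} has moves ··b··> t2
  t2 = (0 + 0 + a.0)\{c} has moves ··a··> t3
  t3 = 0\{c} has moves ∅
Bisimilarity quotient blocks:
  B0 = {s0, t0}
  B1 = {s1, t1}
  B2 = {s2, t2}
  B3 = {s3, t3}
s0 ∈ B0, t0 ∈ B0 → same block
Bisimilar ⇒ trace-equivalent.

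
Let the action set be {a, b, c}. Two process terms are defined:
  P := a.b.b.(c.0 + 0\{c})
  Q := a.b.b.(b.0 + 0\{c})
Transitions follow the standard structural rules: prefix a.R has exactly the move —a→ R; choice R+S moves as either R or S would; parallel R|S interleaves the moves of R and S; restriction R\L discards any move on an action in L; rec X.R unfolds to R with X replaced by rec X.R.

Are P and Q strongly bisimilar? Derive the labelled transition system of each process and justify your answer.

Reachable graph of P (5 states):
  p0 = a.b.b.(c.0 + 0\{c}) → —a→ p1
  p1 = b.b.(c.0 + 0\{c}) → —b→ p2
  p2 = b.(c.0 + 0\{c}) → —b→ p3
  p3 = c.0 + 0\{c} → —c→ p4
  p4 = 0 → ·
Reachable graph of Q (5 states):
  q0 = a.b.b.(b.0 + 0\{c}) → —a→ q1
  q1 = b.b.(b.0 + 0\{c}) → —b→ q2
  q2 = b.(b.0 + 0\{c}) → —b→ q3
  q3 = b.0 + 0\{c} → —b→ q4
  q4 = 0 → ·
Coarsest stable partition (strong bisimilarity classes):
  B0 = {p0}
  B1 = {p1}
  B2 = {p2}
  B3 = {p3}
  B4 = {p4, q4}
  B5 = {q0}
  B6 = {q1}
  B7 = {q2}
  B8 = {q3}
p0 ∈ B0, q0 ∈ B5 → different blocks

NO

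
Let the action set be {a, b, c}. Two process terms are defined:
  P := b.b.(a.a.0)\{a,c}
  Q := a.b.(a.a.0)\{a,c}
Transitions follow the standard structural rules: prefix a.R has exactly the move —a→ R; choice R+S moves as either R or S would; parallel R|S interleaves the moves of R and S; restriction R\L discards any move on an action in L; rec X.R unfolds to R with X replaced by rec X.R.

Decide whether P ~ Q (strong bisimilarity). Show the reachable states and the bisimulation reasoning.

not bisimilar

Reachable graph of P (3 states):
  s0 = b.b.(a.a.0)\{a,c} ⊢ =b=> s1
  s1 = b.(a.a.0)\{a,c} ⊢ =b=> s2
  s2 = (a.a.0)\{a,c} ⊢ stopped
Reachable graph of Q (3 states):
  t0 = a.b.(a.a.0)\{a,c} ⊢ =a=> t1
  t1 = b.(a.a.0)\{a,c} ⊢ =b=> t2
  t2 = (a.a.0)\{a,c} ⊢ stopped
Bisimilarity quotient blocks:
  B0 = {s0}
  B1 = {s1, t1}
  B2 = {s2, t2}
  B3 = {t0}
s0 ∈ B0, t0 ∈ B3 → different blocks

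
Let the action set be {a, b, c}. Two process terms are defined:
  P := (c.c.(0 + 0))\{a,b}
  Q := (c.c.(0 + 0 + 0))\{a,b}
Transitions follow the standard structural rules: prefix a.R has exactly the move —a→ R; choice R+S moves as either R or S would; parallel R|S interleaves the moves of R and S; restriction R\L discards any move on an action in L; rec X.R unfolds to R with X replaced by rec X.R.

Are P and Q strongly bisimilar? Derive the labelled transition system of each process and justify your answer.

P ~ Q

LTS(P): 3 reachable states
  u0 = (c.c.(0 + 0))\{a,b} | --c--▸ u1
  u1 = (c.(0 + 0))\{a,b} | --c--▸ u2
  u2 = (0 + 0)\{a,b} | ∅
LTS(Q): 3 reachable states
  v0 = (c.c.(0 + 0 + 0))\{a,b} | --c--▸ v1
  v1 = (c.(0 + 0 + 0))\{a,b} | --c--▸ v2
  v2 = (0 + 0 + 0)\{a,b} | ∅
Bisimilarity quotient blocks:
  B0 = {u0, v0}
  B1 = {u1, v1}
  B2 = {u2, v2}
u0 ∈ B0, v0 ∈ B0 → same block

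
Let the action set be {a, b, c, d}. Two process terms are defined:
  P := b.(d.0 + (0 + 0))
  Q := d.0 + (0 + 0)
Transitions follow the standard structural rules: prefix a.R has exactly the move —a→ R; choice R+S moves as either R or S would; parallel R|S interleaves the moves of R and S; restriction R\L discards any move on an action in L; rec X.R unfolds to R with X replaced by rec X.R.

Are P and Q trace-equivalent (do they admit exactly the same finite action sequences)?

trace-distinct — witness ⟨b⟩

Reachable graph of P (3 states):
  m0 = b.(d.0 + (0 + 0)) ⊢ --b--▸ m1
  m1 = d.0 + (0 + 0) ⊢ --d--▸ m2
  m2 = 0 ⊢ deadlocked
Reachable graph of Q (2 states):
  n0 = d.0 + (0 + 0) ⊢ --d--▸ n1
  n1 = 0 ⊢ deadlocked
Trace ⟨b⟩ through P, begin at {m0}:
  [1] b ⇒ {m1}
  ✓ P
Trace ⟨b⟩ through Q, begin at {n0}:
  [1] b ⇒ ∅ (Q stuck)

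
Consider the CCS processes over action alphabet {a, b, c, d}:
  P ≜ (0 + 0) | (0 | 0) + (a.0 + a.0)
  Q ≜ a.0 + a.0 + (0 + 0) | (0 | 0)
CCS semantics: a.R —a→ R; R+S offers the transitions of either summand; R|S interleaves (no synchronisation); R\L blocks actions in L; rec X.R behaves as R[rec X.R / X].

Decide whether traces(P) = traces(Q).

LTS(P): 2 reachable states
  u0 = (0 + 0) | (0 | 0) + (a.0 + a.0) ⊢ =a=> u1
  u1 = 0 ⊢ ·
LTS(Q): 2 reachable states
  v0 = a.0 + a.0 + (0 + 0) | (0 | 0) ⊢ =a=> v1
  v1 = 0 ⊢ ·
Bisimilarity quotient blocks:
  B0 = {u0, v0}
  B1 = {u1, v1}
u0 ∈ B0, v0 ∈ B0 → same block
Bisimilar ⇒ trace-equivalent.

YES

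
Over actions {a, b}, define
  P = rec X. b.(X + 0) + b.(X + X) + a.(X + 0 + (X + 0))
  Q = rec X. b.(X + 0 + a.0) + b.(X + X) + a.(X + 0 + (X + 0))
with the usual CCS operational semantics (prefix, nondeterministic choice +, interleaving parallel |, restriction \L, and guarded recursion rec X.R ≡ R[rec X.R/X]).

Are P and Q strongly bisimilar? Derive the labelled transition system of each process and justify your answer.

Reachable graph of P (4 states):
  s0 = rec X. b.(X + 0) + b.(X + X) + a.(X + 0 + (X + 0)) | --a--▸ s1, --b--▸ s2, --b--▸ s3
  s1 = (rec X. b.(X + 0) + b.(X + X) + a.(X + 0 + (X + 0))) + 0 + ((rec X. b.(X + 0) + b.(X + X) + a.(X + 0 + (X + 0))) + 0) | --a--▸ s1, --b--▸ s2, --b--▸ s3
  s2 = (rec X. b.(X + 0) + b.(X + X) + a.(X + 0 + (X + 0))) + (rec X. b.(X + 0) + b.(X + X) + a.(X + 0 + (X + 0))) | --a--▸ s1, --b--▸ s2, --b--▸ s3
  s3 = (rec X. b.(X + 0) + b.(X + X) + a.(X + 0 + (X + 0))) + 0 | --a--▸ s1, --b--▸ s2, --b--▸ s3
Reachable graph of Q (5 states):
  t0 = rec X. b.(X + 0 + a.0) + b.(X + X) + a.(X + 0 + (X + 0)) | --a--▸ t1, --b--▸ t2, --b--▸ t3
  t1 = (rec X. b.(X + 0 + a.0) + b.(X + X) + a.(X + 0 + (X + 0))) + 0 + ((rec X. b.(X + 0 + a.0) + b.(X + X) + a.(X + 0 + (X + 0))) + 0) | --a--▸ t1, --b--▸ t2, --b--▸ t3
  t2 = (rec X. b.(X + 0 + a.0) + b.(X + X) + a.(X + 0 + (X + 0))) + (rec X. b.(X + 0 + a.0) + b.(X + X) + a.(X + 0 + (X + 0))) | --a--▸ t1, --b--▸ t2, --b--▸ t3
  t3 = (rec X. b.(X + 0 + a.0) + b.(X + X) + a.(X + 0 + (X + 0))) + 0 + a.0 | --a--▸ t1, --a--▸ t4, --b--▸ t2, --b--▸ t3
  t4 = 0 | ·
Bisimilarity quotient blocks:
  B0 = {s0, s1, s2, s3}
  B1 = {t0, t1, t2}
  B2 = {t3}
  B3 = {t4}
s0 ∈ B0, t0 ∈ B1 → different blocks

not bisimilar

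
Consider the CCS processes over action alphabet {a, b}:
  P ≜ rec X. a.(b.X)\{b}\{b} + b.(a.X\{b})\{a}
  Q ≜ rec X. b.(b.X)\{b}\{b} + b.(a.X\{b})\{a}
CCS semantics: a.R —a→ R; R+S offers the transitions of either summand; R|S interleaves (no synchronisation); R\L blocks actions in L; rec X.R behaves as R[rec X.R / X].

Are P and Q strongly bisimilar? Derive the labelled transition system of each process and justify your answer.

LTS(P): 3 reachable states
  m0 = rec X. a.(b.X)\{b}\{b} + b.(a.X\{b})\{a} ⊢ --a--▸ m1, --b--▸ m2
  m1 = (b.(rec X. a.(b.X)\{b}\{b} + b.(a.X\{b})\{a}))\{b}\{b} ⊢ deadlocked
  m2 = (a.(rec X. a.(b.X)\{b}\{b} + b.(a.X\{b})\{a})\{b})\{a} ⊢ deadlocked
LTS(Q): 3 reachable states
  n0 = rec X. b.(b.X)\{b}\{b} + b.(a.X\{b})\{a} ⊢ --b--▸ n1, --b--▸ n2
  n1 = (a.(rec X. b.(b.X)\{b}\{b} + b.(a.X\{b})\{a})\{b})\{a} ⊢ deadlocked
  n2 = (b.(rec X. b.(b.X)\{b}\{b} + b.(a.X\{b})\{a}))\{b}\{b} ⊢ deadlocked
Coarsest stable partition (strong bisimilarity classes):
  B0 = {m0}
  B1 = {m1, m2, n1, n2}
  B2 = {n0}
m0 ∈ B0, n0 ∈ B2 → different blocks

P ≁ Q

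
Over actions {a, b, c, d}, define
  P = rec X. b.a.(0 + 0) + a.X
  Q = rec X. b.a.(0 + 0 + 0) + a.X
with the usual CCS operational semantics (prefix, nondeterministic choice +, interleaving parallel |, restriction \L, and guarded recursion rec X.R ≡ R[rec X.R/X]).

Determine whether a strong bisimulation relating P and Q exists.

LTS(P): 3 reachable states
  p0 = rec X. b.a.(0 + 0) + a.X ⊢ --a--▸ p0, --b--▸ p1
  p1 = a.(0 + 0) ⊢ --a--▸ p2
  p2 = 0 + 0 ⊢ (no moves)
LTS(Q): 3 reachable states
  q0 = rec X. b.a.(0 + 0 + 0) + a.X ⊢ --a--▸ q0, --b--▸ q1
  q1 = a.(0 + 0 + 0) ⊢ --a--▸ q2
  q2 = 0 + 0 + 0 ⊢ (no moves)
Coarsest stable partition (strong bisimilarity classes):
  B0 = {p0, q0}
  B1 = {p1, q1}
  B2 = {p2, q2}
p0 ∈ B0, q0 ∈ B0 → same block

YES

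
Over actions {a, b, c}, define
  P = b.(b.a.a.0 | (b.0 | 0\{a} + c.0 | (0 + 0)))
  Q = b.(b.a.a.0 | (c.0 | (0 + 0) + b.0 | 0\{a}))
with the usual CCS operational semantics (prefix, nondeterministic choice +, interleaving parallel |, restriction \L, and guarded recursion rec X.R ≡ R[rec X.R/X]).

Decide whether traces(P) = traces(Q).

P's transition system — 13 states:
  p0 = b.(b.a.a.0 | (b.0 | 0\{a} + c.0 | (0 + 0))) | =b=> p1
  p1 = b.a.a.0 | (b.0 | 0\{a} + c.0 | (0 + 0)) | =b=> p2, =b=> p3, =c=> p4
  p2 = a.a.0 | (b.0 | 0\{a} + c.0 | (0 + 0)) | =a=> p5, =b=> p6, =c=> p7
  p3 = b.a.a.0 | (0 | 0\{a}) | =b=> p6
  p4 = b.a.a.0 | (0 | (0 + 0)) | =b=> p7
  p5 = a.0 | (b.0 | 0\{a} + c.0 | (0 + 0)) | =a=> p8, =b=> p9, =c=> p10
  p6 = a.a.0 | (0 | 0\{a}) | =a=> p9
  p7 = a.a.0 | (0 | (0 + 0)) | =a=> p10
  p8 = 0 | (b.0 | 0\{a} + c.0 | (0 + 0)) | =b=> p11, =c=> p12
  p9 = a.0 | (0 | 0\{a}) | =a=> p11
  p10 = a.0 | (0 | (0 + 0)) | =a=> p12
  p11 = 0 | (0 | 0\{a}) | ·
  p12 = 0 | (0 | (0 + 0)) | ·
Q's transition system — 13 states:
  q0 = b.(b.a.a.0 | (c.0 | (0 + 0) + b.0 | 0\{a})) | =b=> q1
  q1 = b.a.a.0 | (c.0 | (0 + 0) + b.0 | 0\{a}) | =b=> q2, =b=> q3, =c=> q4
  q2 = a.a.0 | (c.0 | (0 + 0) + b.0 | 0\{a}) | =a=> q5, =b=> q6, =c=> q7
  q3 = b.a.a.0 | (0 | 0\{a}) | =b=> q6
  q4 = b.a.a.0 | (0 | (0 + 0)) | =b=> q7
  q5 = a.0 | (c.0 | (0 + 0) + b.0 | 0\{a}) | =a=> q8, =b=> q9, =c=> q10
  q6 = a.a.0 | (0 | 0\{a}) | =a=> q9
  q7 = a.a.0 | (0 | (0 + 0)) | =a=> q10
  q8 = 0 | (c.0 | (0 + 0) + b.0 | 0\{a}) | =b=> q11, =c=> q12
  q9 = a.0 | (0 | 0\{a}) | =a=> q11
  q10 = a.0 | (0 | (0 + 0)) | =a=> q12
  q11 = 0 | (0 | 0\{a}) | ·
  q12 = 0 | (0 | (0 + 0)) | ·
Bisimilarity quotient blocks:
  B0 = {p0, q0}
  B1 = {p1, q1}
  B2 = {p3, p4, q3, q4}
  B3 = {p6, p7, q6, q7}
  B4 = {p10, p9, q10, q9}
  B5 = {p11, p12, q11, q12}
  B6 = {p2, q2}
  B7 = {p5, q5}
  B8 = {p8, q8}
p0 ∈ B0, q0 ∈ B0 → same block
Bisimilar ⇒ trace-equivalent.

trace-equivalent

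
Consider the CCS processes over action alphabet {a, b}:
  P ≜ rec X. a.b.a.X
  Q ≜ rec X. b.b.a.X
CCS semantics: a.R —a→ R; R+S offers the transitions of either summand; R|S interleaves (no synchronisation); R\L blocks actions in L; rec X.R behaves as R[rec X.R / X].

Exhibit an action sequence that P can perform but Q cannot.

a

P's transition system — 3 states:
  s0 = rec X. a.b.a.X has moves -a-> s1
  s1 = b.a.(rec X. a.b.a.X) has moves -b-> s2
  s2 = a.(rec X. a.b.a.X) has moves -a-> s0
Q's transition system — 3 states:
  t0 = rec X. b.b.a.X has moves -b-> t1
  t1 = b.a.(rec X. b.b.a.X) has moves -b-> t2
  t2 = a.(rec X. b.b.a.X) has moves -a-> t0
Executing a from P (initial set {s0}):
  step 1 (a): {s1}
  P completes σ.
Executing a from Q (initial set {t0}):
  step 1 (a): ∅  — Q cannot continue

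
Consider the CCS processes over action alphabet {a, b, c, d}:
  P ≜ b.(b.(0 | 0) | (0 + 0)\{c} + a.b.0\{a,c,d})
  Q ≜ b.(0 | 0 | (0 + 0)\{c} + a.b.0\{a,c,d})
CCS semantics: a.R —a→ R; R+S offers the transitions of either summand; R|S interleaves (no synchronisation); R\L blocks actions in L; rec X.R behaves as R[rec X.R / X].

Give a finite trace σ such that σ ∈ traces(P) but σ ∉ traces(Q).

LTS(P): 5 reachable states
  u0 = b.(b.(0 | 0) | (0 + 0)\{c} + a.b.0\{a,c,d}) → --b--▸ u1
  u1 = b.(0 | 0) | (0 + 0)\{c} + a.b.0\{a,c,d} → --a--▸ u2, --b--▸ u3
  u2 = b.0\{a,c,d} → --b--▸ u4
  u3 = 0 | 0 | (0 + 0)\{c} → ∅
  u4 = 0\{a,c,d} → ∅
LTS(Q): 4 reachable states
  v0 = b.(0 | 0 | (0 + 0)\{c} + a.b.0\{a,c,d}) → --b--▸ v1
  v1 = 0 | 0 | (0 + 0)\{c} + a.b.0\{a,c,d} → --a--▸ v2
  v2 = b.0\{a,c,d} → --b--▸ v3
  v3 = 0\{a,c,d} → ∅
Run σ = ⟨bb⟩ on P: start {u0}
  step 1 (b): {u1}
  step 2 (b): {u3}
  — P admits the full trace.
Run σ = ⟨bb⟩ on Q: start {v0}
  step 1 (b): {v1}
  step 2 (b): no successor for Q

bb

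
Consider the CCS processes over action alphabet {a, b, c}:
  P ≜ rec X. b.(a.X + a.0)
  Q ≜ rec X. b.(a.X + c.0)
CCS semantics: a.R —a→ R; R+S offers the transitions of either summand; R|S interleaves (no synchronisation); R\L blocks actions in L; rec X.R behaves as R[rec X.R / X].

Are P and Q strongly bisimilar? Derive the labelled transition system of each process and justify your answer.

LTS(P): 3 reachable states
  s0 = rec X. b.(a.X + a.0) | ··b··> s1
  s1 = a.(rec X. b.(a.X + a.0)) + a.0 | ··a··> s0, ··a··> s2
  s2 = 0 | ·
LTS(Q): 3 reachable states
  t0 = rec X. b.(a.X + c.0) | ··b··> t1
  t1 = a.(rec X. b.(a.X + c.0)) + c.0 | ··a··> t0, ··c··> t2
  t2 = 0 | ·
Partition-refinement fixed point:
  B0 = {s0}
  B1 = {s1}
  B2 = {s2, t2}
  B3 = {t0}
  B4 = {t1}
s0 ∈ B0, t0 ∈ B3 → different blocks

P ≁ Q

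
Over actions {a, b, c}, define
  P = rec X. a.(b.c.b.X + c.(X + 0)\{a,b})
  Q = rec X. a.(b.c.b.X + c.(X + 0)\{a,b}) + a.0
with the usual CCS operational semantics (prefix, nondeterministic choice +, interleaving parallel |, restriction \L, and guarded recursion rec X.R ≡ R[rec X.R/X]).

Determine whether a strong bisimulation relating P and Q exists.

Reachable graph of P (5 states):
  u0 = rec X. a.(b.c.b.X + c.(X + 0)\{a,b}) has moves =a=> u1
  u1 = b.c.b.(rec X. a.(b.c.b.X + c.(X + 0)\{a,b})) + c.((rec X. a.(b.c.b.X + c.(X + 0)\{a,b})) + 0)\{a,b} has moves =b=> u2, =c=> u3
  u2 = c.b.(rec X. a.(b.c.b.X + c.(X + 0)\{a,b})) has moves =c=> u4
  u3 = ((rec X. a.(b.c.b.X + c.(X + 0)\{a,b})) + 0)\{a,b} has moves ·
  u4 = b.(rec X. a.(b.c.b.X + c.(X + 0)\{a,b})) has moves =b=> u0
Reachable graph of Q (6 states):
  v0 = rec X. a.(b.c.b.X + c.(X + 0)\{a,b}) + a.0 has moves =a=> v1, =a=> v2
  v1 = 0 has moves ·
  v2 = b.c.b.(rec X. a.(b.c.b.X + c.(X + 0)\{a,b}) + a.0) + c.((rec X. a.(b.c.b.X + c.(X + 0)\{a,b}) + a.0) + 0)\{a,b} has moves =b=> v3, =c=> v4
  v3 = c.b.(rec X. a.(b.c.b.X + c.(X + 0)\{a,b}) + a.0) has moves =c=> v5
  v4 = ((rec X. a.(b.c.b.X + c.(X + 0)\{a,b}) + a.0) + 0)\{a,b} has moves ·
  v5 = b.(rec X. a.(b.c.b.X + c.(X + 0)\{a,b}) + a.0) has moves =b=> v0
Bisimilarity quotient blocks:
  B0 = {u0}
  B1 = {u1}
  B2 = {u2}
  B3 = {u4}
  B4 = {u3, v1, v4}
  B5 = {v0}
  B6 = {v2}
  B7 = {v3}
  B8 = {v5}
u0 ∈ B0, v0 ∈ B5 → different blocks

not bisimilar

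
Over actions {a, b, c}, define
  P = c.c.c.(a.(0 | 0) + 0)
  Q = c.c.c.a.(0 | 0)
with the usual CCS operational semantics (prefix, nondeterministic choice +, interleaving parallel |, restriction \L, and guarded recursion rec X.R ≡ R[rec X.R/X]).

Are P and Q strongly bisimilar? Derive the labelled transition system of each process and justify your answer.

Reachable graph of P (5 states):
  u0 = c.c.c.(a.(0 | 0) + 0) has moves ··c··> u1
  u1 = c.c.(a.(0 | 0) + 0) has moves ··c··> u2
  u2 = c.(a.(0 | 0) + 0) has moves ··c··> u3
  u3 = a.(0 | 0) + 0 has moves ··a··> u4
  u4 = 0 | 0 has moves deadlocked
Reachable graph of Q (5 states):
  v0 = c.c.c.a.(0 | 0) has moves ··c··> v1
  v1 = c.c.a.(0 | 0) has moves ··c··> v2
  v2 = c.a.(0 | 0) has moves ··c··> v3
  v3 = a.(0 | 0) has moves ··a··> v4
  v4 = 0 | 0 has moves deadlocked
Bisimilarity quotient blocks:
  B0 = {u0, v0}
  B1 = {u1, v1}
  B2 = {u2, v2}
  B3 = {u3, v3}
  B4 = {u4, v4}
u0 ∈ B0, v0 ∈ B0 → same block

bisimilar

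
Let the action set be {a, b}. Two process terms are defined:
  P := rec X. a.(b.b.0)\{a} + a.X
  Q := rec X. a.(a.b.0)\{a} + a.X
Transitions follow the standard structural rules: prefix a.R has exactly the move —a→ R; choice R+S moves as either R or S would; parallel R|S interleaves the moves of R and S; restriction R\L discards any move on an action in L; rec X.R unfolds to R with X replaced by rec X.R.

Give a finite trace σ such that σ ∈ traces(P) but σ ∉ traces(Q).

ab

LTS(P): 4 reachable states
  u0 = rec X. a.(b.b.0)\{a} + a.X :: ··a··> u0, ··a··> u1
  u1 = (b.b.0)\{a} :: ··b··> u2
  u2 = (b.0)\{a} :: ··b··> u3
  u3 = 0\{a} :: stopped
LTS(Q): 2 reachable states
  v0 = rec X. a.(a.b.0)\{a} + a.X :: ··a··> v0, ··a··> v1
  v1 = (a.b.0)\{a} :: stopped
Trace ⟨ab⟩ through P, begin at {u0}:
  step 1 (a): {u0, u1}
  step 2 (b): {u2}
  — P admits the full trace.
Trace ⟨ab⟩ through Q, begin at {v0}:
  step 1 (a): {v0, v1}
  step 2 (b): ∅  — Q cannot continue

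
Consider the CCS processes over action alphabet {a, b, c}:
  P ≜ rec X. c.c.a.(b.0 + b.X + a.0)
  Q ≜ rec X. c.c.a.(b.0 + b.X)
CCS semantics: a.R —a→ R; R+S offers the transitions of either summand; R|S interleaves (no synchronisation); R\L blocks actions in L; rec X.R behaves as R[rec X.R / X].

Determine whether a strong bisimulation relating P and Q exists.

LTS(P): 5 reachable states
  p0 = rec X. c.c.a.(b.0 + b.X + a.0) | -c-> p1
  p1 = c.a.(b.0 + b.(rec X. c.c.a.(b.0 + b.X + a.0)) + a.0) | -c-> p2
  p2 = a.(b.0 + b.(rec X. c.c.a.(b.0 + b.X + a.0)) + a.0) | -a-> p3
  p3 = b.0 + b.(rec X. c.c.a.(b.0 + b.X + a.0)) + a.0 | -a-> p4, -b-> p0, -b-> p4
  p4 = 0 | stopped
LTS(Q): 5 reachable states
  q0 = rec X. c.c.a.(b.0 + b.X) | -c-> q1
  q1 = c.a.(b.0 + b.(rec X. c.c.a.(b.0 + b.X))) | -c-> q2
  q2 = a.(b.0 + b.(rec X. c.c.a.(b.0 + b.X))) | -a-> q3
  q3 = b.0 + b.(rec X. c.c.a.(b.0 + b.X)) | -b-> q0, -b-> q4
  q4 = 0 | stopped
Coarsest stable partition (strong bisimilarity classes):
  B0 = {p0}
  B1 = {p1}
  B2 = {p2}
  B3 = {p3}
  B4 = {p4, q4}
  B5 = {q0}
  B6 = {q1}
  B7 = {q2}
  B8 = {q3}
p0 ∈ B0, q0 ∈ B5 → different blocks

not bisimilar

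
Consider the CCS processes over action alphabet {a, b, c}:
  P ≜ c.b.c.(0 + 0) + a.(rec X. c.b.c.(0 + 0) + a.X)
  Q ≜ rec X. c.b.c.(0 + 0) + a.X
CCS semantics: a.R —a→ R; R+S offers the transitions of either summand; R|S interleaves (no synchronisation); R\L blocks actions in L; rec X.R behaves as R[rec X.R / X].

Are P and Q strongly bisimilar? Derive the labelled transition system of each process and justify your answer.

P's transition system — 5 states:
  m0 = c.b.c.(0 + 0) + a.(rec X. c.b.c.(0 + 0) + a.X) | —a→ m1, —c→ m2
  m1 = rec X. c.b.c.(0 + 0) + a.X | —a→ m1, —c→ m2
  m2 = b.c.(0 + 0) | —b→ m3
  m3 = c.(0 + 0) | —c→ m4
  m4 = 0 + 0 | ∅
Q's transition system — 4 states:
  n0 = rec X. c.b.c.(0 + 0) + a.X | —a→ n0, —c→ n1
  n1 = b.c.(0 + 0) | —b→ n2
  n2 = c.(0 + 0) | —c→ n3
  n3 = 0 + 0 | ∅
Coarsest stable partition (strong bisimilarity classes):
  B0 = {m0, m1, n0}
  B1 = {m2, n1}
  B2 = {m3, n2}
  B3 = {m4, n3}
m0 ∈ B0, n0 ∈ B0 → same block

YES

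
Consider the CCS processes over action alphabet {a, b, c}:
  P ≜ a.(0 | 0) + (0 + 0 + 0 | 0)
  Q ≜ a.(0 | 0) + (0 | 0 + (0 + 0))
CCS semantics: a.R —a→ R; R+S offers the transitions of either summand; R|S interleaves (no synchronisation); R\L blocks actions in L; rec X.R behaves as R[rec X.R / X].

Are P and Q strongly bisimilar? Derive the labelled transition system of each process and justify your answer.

P ~ Q

LTS(P): 2 reachable states
  u0 = a.(0 | 0) + (0 + 0 + 0 | 0) | —a→ u1
  u1 = 0 | 0 | ·
LTS(Q): 2 reachable states
  v0 = a.(0 | 0) + (0 | 0 + (0 + 0)) | —a→ v1
  v1 = 0 | 0 | ·
Coarsest stable partition (strong bisimilarity classes):
  B0 = {u0, v0}
  B1 = {u1, v1}
u0 ∈ B0, v0 ∈ B0 → same block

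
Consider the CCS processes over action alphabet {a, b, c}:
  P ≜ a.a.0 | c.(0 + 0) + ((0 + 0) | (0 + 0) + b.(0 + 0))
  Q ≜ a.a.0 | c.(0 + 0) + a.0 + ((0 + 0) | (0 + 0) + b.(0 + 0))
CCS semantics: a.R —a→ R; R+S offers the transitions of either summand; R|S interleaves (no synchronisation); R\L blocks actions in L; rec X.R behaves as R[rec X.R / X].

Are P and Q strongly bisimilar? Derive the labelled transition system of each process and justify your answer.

P's transition system — 7 states:
  u0 = a.a.0 | c.(0 + 0) + ((0 + 0) | (0 + 0) + b.(0 + 0)) → —a→ u1, —b→ u2, —c→ u3
  u1 = a.0 | c.(0 + 0) → —a→ u4, —c→ u5
  u2 = 0 + 0 → stopped
  u3 = a.a.0 | (0 + 0) → —a→ u5
  u4 = 0 | c.(0 + 0) → —c→ u6
  u5 = a.0 | (0 + 0) → —a→ u6
  u6 = 0 | (0 + 0) → stopped
Q's transition system — 8 states:
  v0 = a.a.0 | c.(0 + 0) + a.0 + ((0 + 0) | (0 + 0) + b.(0 + 0)) → —a→ v1, —a→ v2, —b→ v3, —c→ v4
  v1 = 0 → stopped
  v2 = a.0 | c.(0 + 0) → —a→ v5, —c→ v6
  v3 = 0 + 0 → stopped
  v4 = a.a.0 | (0 + 0) → —a→ v6
  v5 = 0 | c.(0 + 0) → —c→ v7
  v6 = a.0 | (0 + 0) → —a→ v7
  v7 = 0 | (0 + 0) → stopped
Coarsest stable partition (strong bisimilarity classes):
  B0 = {u0}
  B1 = {u3, v4}
  B2 = {u5, v6}
  B3 = {u2, u6, v1, v3, v7}
  B4 = {u1, v2}
  B5 = {u4, v5}
  B6 = {v0}
u0 ∈ B0, v0 ∈ B6 → different blocks

P ≁ Q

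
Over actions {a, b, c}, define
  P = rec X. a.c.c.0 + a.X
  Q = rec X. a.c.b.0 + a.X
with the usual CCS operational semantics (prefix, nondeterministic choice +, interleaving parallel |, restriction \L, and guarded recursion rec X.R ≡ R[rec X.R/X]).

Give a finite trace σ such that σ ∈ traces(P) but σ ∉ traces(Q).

Reachable graph of P (4 states):
  u0 = rec X. a.c.c.0 + a.X has moves =a=> u0, =a=> u1
  u1 = c.c.0 has moves =c=> u2
  u2 = c.0 has moves =c=> u3
  u3 = 0 has moves stopped
Reachable graph of Q (4 states):
  v0 = rec X. a.c.b.0 + a.X has moves =a=> v0, =a=> v1
  v1 = c.b.0 has moves =c=> v2
  v2 = b.0 has moves =b=> v3
  v3 = 0 has moves stopped
Run σ = ⟨acc⟩ on P: start {u0}
  step 1 (a): {u0, u1}
  step 2 (c): {u2}
  step 3 (c): {u3}
  P completes σ.
Run σ = ⟨acc⟩ on Q: start {v0}
  step 1 (a): {v0, v1}
  step 2 (c): {v2}
  step 3 (c): ∅ (Q stuck)

acc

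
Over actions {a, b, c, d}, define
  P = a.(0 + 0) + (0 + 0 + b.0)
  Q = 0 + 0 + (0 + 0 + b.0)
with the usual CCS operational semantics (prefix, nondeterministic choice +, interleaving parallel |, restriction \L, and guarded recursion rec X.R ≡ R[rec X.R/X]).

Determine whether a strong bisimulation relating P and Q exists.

LTS(P): 3 reachable states
  m0 = a.(0 + 0) + (0 + 0 + b.0) :: -a-> m1, -b-> m2
  m1 = 0 + 0 :: stopped
  m2 = 0 :: stopped
LTS(Q): 2 reachable states
  n0 = 0 + 0 + (0 + 0 + b.0) :: -b-> n1
  n1 = 0 :: stopped
Bisimilarity quotient blocks:
  B0 = {m0}
  B1 = {m1, m2, n1}
  B2 = {n0}
m0 ∈ B0, n0 ∈ B2 → different blocks

NO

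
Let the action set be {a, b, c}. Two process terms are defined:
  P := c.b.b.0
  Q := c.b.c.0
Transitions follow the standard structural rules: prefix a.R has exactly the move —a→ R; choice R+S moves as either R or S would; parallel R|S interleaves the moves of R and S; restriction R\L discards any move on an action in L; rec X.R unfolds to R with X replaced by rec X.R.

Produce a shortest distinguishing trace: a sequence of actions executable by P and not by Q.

P's transition system — 4 states:
  s0 = c.b.b.0 ⊢ —c→ s1
  s1 = b.b.0 ⊢ —b→ s2
  s2 = b.0 ⊢ —b→ s3
  s3 = 0 ⊢ ·
Q's transition system — 4 states:
  t0 = c.b.c.0 ⊢ —c→ t1
  t1 = b.c.0 ⊢ —b→ t2
  t2 = c.0 ⊢ —c→ t3
  t3 = 0 ⊢ ·
Run σ = ⟨cbb⟩ on P: start {s0}
  [1] c ⇒ {s1}
  [2] b ⇒ {s2}
  [3] b ⇒ {s3}
  ✓ P
Run σ = ⟨cbb⟩ on Q: start {t0}
  [1] c ⇒ {t1}
  [2] b ⇒ {t2}
  [3] b ⇒ no successor for Q

cbb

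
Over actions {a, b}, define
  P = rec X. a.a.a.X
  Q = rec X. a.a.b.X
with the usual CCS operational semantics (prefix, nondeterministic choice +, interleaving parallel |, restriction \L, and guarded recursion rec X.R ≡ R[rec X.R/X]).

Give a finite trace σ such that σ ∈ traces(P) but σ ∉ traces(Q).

aaa

P's transition system — 3 states:
  s0 = rec X. a.a.a.X :: ··a··> s1
  s1 = a.a.(rec X. a.a.a.X) :: ··a··> s2
  s2 = a.(rec X. a.a.a.X) :: ··a··> s0
Q's transition system — 3 states:
  t0 = rec X. a.a.b.X :: ··a··> t1
  t1 = a.b.(rec X. a.a.b.X) :: ··a··> t2
  t2 = b.(rec X. a.a.b.X) :: ··b··> t0
Trace ⟨aaa⟩ through P, begin at {s0}:
  [1] a ⇒ {s1}
  [2] a ⇒ {s2}
  [3] a ⇒ {s0}
  — P admits the full trace.
Trace ⟨aaa⟩ through Q, begin at {t0}:
  [1] a ⇒ {t1}
  [2] a ⇒ {t2}
  [3] a ⇒ ∅ (Q stuck)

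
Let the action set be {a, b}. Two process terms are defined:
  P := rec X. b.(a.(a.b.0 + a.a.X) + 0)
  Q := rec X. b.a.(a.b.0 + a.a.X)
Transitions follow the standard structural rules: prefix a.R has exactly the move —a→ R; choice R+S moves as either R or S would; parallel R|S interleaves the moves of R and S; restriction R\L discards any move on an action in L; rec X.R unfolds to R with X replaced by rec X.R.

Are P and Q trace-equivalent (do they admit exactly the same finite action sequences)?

YES

LTS(P): 6 reachable states
  m0 = rec X. b.(a.(a.b.0 + a.a.X) + 0) has moves -b-> m1
  m1 = a.(a.b.0 + a.a.(rec X. b.(a.(a.b.0 + a.a.X) + 0))) + 0 has moves -a-> m2
  m2 = a.b.0 + a.a.(rec X. b.(a.(a.b.0 + a.a.X) + 0)) has moves -a-> m3, -a-> m4
  m3 = a.(rec X. b.(a.(a.b.0 + a.a.X) + 0)) has moves -a-> m0
  m4 = b.0 has moves -b-> m5
  m5 = 0 has moves deadlocked
LTS(Q): 6 reachable states
  n0 = rec X. b.a.(a.b.0 + a.a.X) has moves -b-> n1
  n1 = a.(a.b.0 + a.a.(rec X. b.a.(a.b.0 + a.a.X))) has moves -a-> n2
  n2 = a.b.0 + a.a.(rec X. b.a.(a.b.0 + a.a.X)) has moves -a-> n3, -a-> n4
  n3 = a.(rec X. b.a.(a.b.0 + a.a.X)) has moves -a-> n0
  n4 = b.0 has moves -b-> n5
  n5 = 0 has moves deadlocked
Coarsest stable partition (strong bisimilarity classes):
  B0 = {m0, n0}
  B1 = {m1, n1}
  B2 = {m2, n2}
  B3 = {m4, n4}
  B4 = {m5, n5}
  B5 = {m3, n3}
m0 ∈ B0, n0 ∈ B0 → same block
Bisimilar ⇒ trace-equivalent.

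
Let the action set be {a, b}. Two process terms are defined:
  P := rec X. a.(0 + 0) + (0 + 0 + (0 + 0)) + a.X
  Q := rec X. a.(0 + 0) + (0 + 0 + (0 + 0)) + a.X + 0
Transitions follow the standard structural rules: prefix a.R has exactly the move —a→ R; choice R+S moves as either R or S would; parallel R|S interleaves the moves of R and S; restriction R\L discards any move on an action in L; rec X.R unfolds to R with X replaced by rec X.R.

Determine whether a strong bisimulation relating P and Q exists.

bisimilar

P's transition system — 2 states:
  p0 = rec X. a.(0 + 0) + (0 + 0 + (0 + 0)) + a.X ⊢ --a--▸ p0, --a--▸ p1
  p1 = 0 + 0 ⊢ deadlocked
Q's transition system — 2 states:
  q0 = rec X. a.(0 + 0) + (0 + 0 + (0 + 0)) + a.X + 0 ⊢ --a--▸ q0, --a--▸ q1
  q1 = 0 + 0 ⊢ deadlocked
Coarsest stable partition (strong bisimilarity classes):
  B0 = {p0, q0}
  B1 = {p1, q1}
p0 ∈ B0, q0 ∈ B0 → same block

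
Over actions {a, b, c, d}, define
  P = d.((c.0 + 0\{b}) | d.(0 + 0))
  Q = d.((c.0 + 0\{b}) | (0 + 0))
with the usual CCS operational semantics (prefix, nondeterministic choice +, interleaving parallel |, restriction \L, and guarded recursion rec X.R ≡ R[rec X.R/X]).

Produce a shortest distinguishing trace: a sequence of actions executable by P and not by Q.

dd

Reachable graph of P (5 states):
  p0 = d.((c.0 + 0\{b}) | d.(0 + 0)) | —d→ p1
  p1 = (c.0 + 0\{b}) | d.(0 + 0) | —c→ p2, —d→ p3
  p2 = 0 | d.(0 + 0) | —d→ p4
  p3 = (c.0 + 0\{b}) | (0 + 0) | —c→ p4
  p4 = 0 | (0 + 0) | (no moves)
Reachable graph of Q (3 states):
  q0 = d.((c.0 + 0\{b}) | (0 + 0)) | —d→ q1
  q1 = (c.0 + 0\{b}) | (0 + 0) | —c→ q2
  q2 = 0 | (0 + 0) | (no moves)
Trace ⟨dd⟩ through P, begin at {p0}:
  [1] d ⇒ {p1}
  [2] d ⇒ {p3}
  — P admits the full trace.
Trace ⟨dd⟩ through Q, begin at {q0}:
  [1] d ⇒ {q1}
  [2] d ⇒ ∅ (Q stuck)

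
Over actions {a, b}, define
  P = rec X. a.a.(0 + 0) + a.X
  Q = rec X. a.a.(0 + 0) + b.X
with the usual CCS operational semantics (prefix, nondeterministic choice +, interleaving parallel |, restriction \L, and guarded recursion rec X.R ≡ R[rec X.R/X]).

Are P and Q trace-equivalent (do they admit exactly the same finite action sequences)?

traces(P) ≠ traces(Q) — witness ⟨aaa⟩

Reachable graph of P (3 states):
  p0 = rec X. a.a.(0 + 0) + a.X has moves =a=> p0, =a=> p1
  p1 = a.(0 + 0) has moves =a=> p2
  p2 = 0 + 0 has moves (no moves)
Reachable graph of Q (3 states):
  q0 = rec X. a.a.(0 + 0) + b.X has moves =a=> q1, =b=> q0
  q1 = a.(0 + 0) has moves =a=> q2
  q2 = 0 + 0 has moves (no moves)
Executing aaa from P (initial set {p0}):
  step 1 (a): {p0, p1}
  step 2 (a): {p0, p1, p2}
  step 3 (a): {p0, p1, p2}
  ✓ P
Executing aaa from Q (initial set {q0}):
  step 1 (a): {q1}
  step 2 (a): {q2}
  step 3 (a): ∅ (Q stuck)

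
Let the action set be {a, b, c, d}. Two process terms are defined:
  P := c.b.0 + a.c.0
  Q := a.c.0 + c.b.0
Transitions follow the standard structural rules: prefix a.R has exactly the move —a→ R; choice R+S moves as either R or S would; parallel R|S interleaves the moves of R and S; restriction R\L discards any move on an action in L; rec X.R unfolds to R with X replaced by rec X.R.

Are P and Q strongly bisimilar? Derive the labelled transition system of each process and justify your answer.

P's transition system — 4 states:
  u0 = c.b.0 + a.c.0 | =a=> u1, =c=> u2
  u1 = c.0 | =c=> u3
  u2 = b.0 | =b=> u3
  u3 = 0 | deadlocked
Q's transition system — 4 states:
  v0 = a.c.0 + c.b.0 | =a=> v1, =c=> v2
  v1 = c.0 | =c=> v3
  v2 = b.0 | =b=> v3
  v3 = 0 | deadlocked
Partition-refinement fixed point:
  B0 = {u0, v0}
  B1 = {u1, v1}
  B2 = {u3, v3}
  B3 = {u2, v2}
u0 ∈ B0, v0 ∈ B0 → same block

YES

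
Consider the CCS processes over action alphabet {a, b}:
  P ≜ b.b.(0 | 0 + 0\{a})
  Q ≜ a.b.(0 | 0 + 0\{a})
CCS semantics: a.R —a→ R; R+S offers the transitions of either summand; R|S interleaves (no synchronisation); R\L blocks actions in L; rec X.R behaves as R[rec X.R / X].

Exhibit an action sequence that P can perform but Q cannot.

b

Reachable graph of P (3 states):
  p0 = b.b.(0 | 0 + 0\{a}) has moves --b--▸ p1
  p1 = b.(0 | 0 + 0\{a}) has moves --b--▸ p2
  p2 = 0 | 0 + 0\{a} has moves ∅
Reachable graph of Q (3 states):
  q0 = a.b.(0 | 0 + 0\{a}) has moves --a--▸ q1
  q1 = b.(0 | 0 + 0\{a}) has moves --b--▸ q2
  q2 = 0 | 0 + 0\{a} has moves ∅
Executing b from P (initial set {p0}):
  after b @ step 1: {p1}
  P completes σ.
Executing b from Q (initial set {q0}):
  after b @ step 1: ∅  — Q cannot continue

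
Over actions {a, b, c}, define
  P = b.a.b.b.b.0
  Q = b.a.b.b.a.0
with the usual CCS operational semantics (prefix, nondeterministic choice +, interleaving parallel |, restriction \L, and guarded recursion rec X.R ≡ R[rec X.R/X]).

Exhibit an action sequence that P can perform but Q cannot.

P's transition system — 6 states:
  m0 = b.a.b.b.b.0 :: —b→ m1
  m1 = a.b.b.b.0 :: —a→ m2
  m2 = b.b.b.0 :: —b→ m3
  m3 = b.b.0 :: —b→ m4
  m4 = b.0 :: —b→ m5
  m5 = 0 :: ∅
Q's transition system — 6 states:
  n0 = b.a.b.b.a.0 :: —b→ n1
  n1 = a.b.b.a.0 :: —a→ n2
  n2 = b.b.a.0 :: —b→ n3
  n3 = b.a.0 :: —b→ n4
  n4 = a.0 :: —a→ n5
  n5 = 0 :: ∅
Trace ⟨babbb⟩ through P, begin at {m0}:
  after b @ step 1: {m1}
  after a @ step 2: {m2}
  after b @ step 3: {m3}
  after b @ step 4: {m4}
  after b @ step 5: {m5}
  P completes σ.
Trace ⟨babbb⟩ through Q, begin at {n0}:
  after b @ step 1: {n1}
  after a @ step 2: {n2}
  after b @ step 3: {n3}
  after b @ step 4: {n4}
  after b @ step 5: ∅ (Q stuck)

babbb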